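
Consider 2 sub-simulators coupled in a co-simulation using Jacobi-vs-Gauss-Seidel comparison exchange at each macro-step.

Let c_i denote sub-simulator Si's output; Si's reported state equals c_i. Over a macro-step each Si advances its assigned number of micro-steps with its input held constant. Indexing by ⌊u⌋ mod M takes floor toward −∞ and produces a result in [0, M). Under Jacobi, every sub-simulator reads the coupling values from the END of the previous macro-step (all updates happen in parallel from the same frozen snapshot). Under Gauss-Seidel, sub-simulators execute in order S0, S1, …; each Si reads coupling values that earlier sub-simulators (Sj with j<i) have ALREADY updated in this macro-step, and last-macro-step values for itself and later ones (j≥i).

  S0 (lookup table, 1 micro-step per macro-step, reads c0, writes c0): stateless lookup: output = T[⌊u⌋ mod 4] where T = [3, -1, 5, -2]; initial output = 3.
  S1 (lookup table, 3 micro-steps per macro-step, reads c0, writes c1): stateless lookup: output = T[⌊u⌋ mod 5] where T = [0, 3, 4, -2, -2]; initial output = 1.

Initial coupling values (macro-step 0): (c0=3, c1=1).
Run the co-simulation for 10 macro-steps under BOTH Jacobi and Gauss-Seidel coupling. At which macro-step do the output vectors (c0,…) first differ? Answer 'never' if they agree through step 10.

[Jacobi] macro 1: S0 reads c0=3 → after 1×micro: -2; S1 reads c0=3 → after 3×micro: -2 ⇒ (c0=-2, c1=-2)
[Jacobi] macro 2: S0 reads c0=-2 → after 1×micro: 5; S1 reads c0=-2 → after 3×micro: -2 ⇒ (c0=5, c1=-2)
[Jacobi] macro 3: S0 reads c0=5 → after 1×micro: -1; S1 reads c0=5 → after 3×micro: 0 ⇒ (c0=-1, c1=0)
[Jacobi] macro 4: S0 reads c0=-1 → after 1×micro: -2; S1 reads c0=-1 → after 3×micro: -2 ⇒ (c0=-2, c1=-2)
[Jacobi] macro 5: S0 reads c0=-2 → after 1×micro: 5; S1 reads c0=-2 → after 3×micro: -2 ⇒ (c0=5, c1=-2)
[Jacobi] macro 6: S0 reads c0=5 → after 1×micro: -1; S1 reads c0=5 → after 3×micro: 0 ⇒ (c0=-1, c1=0)
[Jacobi] macro 7: S0 reads c0=-1 → after 1×micro: -2; S1 reads c0=-1 → after 3×micro: -2 ⇒ (c0=-2, c1=-2)
[Jacobi] macro 8: S0 reads c0=-2 → after 1×micro: 5; S1 reads c0=-2 → after 3×micro: -2 ⇒ (c0=5, c1=-2)
[Jacobi] macro 9: S0 reads c0=5 → after 1×micro: -1; S1 reads c0=5 → after 3×micro: 0 ⇒ (c0=-1, c1=0)
[Jacobi] macro 10: S0 reads c0=-1 → after 1×micro: -2; S1 reads c0=-1 → after 3×micro: -2 ⇒ (c0=-2, c1=-2)
[Gauss-Seidel] macro 1: S0 reads c0=3 → after 1×micro: -2; S1 reads c0=-2 → after 3×micro: -2 ⇒ (c0=-2, c1=-2)
[Gauss-Seidel] macro 2: S0 reads c0=-2 → after 1×micro: 5; S1 reads c0=5 → after 3×micro: 0 ⇒ (c0=5, c1=0)
[Gauss-Seidel] macro 3: S0 reads c0=5 → after 1×micro: -1; S1 reads c0=-1 → after 3×micro: -2 ⇒ (c0=-1, c1=-2)
[Gauss-Seidel] macro 4: S0 reads c0=-1 → after 1×micro: -2; S1 reads c0=-2 → after 3×micro: -2 ⇒ (c0=-2, c1=-2)
[Gauss-Seidel] macro 5: S0 reads c0=-2 → after 1×micro: 5; S1 reads c0=5 → after 3×micro: 0 ⇒ (c0=5, c1=0)
[Gauss-Seidel] macro 6: S0 reads c0=5 → after 1×micro: -1; S1 reads c0=-1 → after 3×micro: -2 ⇒ (c0=-1, c1=-2)
[Gauss-Seidel] macro 7: S0 reads c0=-1 → after 1×micro: -2; S1 reads c0=-2 → after 3×micro: -2 ⇒ (c0=-2, c1=-2)
[Gauss-Seidel] macro 8: S0 reads c0=-2 → after 1×micro: 5; S1 reads c0=5 → after 3×micro: 0 ⇒ (c0=5, c1=0)
[Gauss-Seidel] macro 9: S0 reads c0=5 → after 1×micro: -1; S1 reads c0=-1 → after 3×micro: -2 ⇒ (c0=-1, c1=-2)
[Gauss-Seidel] macro 10: S0 reads c0=-1 → after 1×micro: -2; S1 reads c0=-2 → after 3×micro: -2 ⇒ (c0=-2, c1=-2)

first divergence at macro-step: 2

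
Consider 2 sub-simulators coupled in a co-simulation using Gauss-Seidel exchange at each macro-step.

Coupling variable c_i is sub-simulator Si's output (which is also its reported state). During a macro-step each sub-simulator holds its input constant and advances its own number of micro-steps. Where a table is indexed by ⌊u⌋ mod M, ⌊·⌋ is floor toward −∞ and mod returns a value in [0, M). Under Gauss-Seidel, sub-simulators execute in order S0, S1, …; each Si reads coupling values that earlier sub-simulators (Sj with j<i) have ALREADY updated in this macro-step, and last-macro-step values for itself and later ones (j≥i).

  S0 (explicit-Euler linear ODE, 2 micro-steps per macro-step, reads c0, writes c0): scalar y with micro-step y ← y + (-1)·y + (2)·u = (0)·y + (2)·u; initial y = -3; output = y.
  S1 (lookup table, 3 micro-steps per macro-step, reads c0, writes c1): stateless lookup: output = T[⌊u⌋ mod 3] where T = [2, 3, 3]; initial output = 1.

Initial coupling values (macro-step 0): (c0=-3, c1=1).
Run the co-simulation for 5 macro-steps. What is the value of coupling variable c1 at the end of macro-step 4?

c1 at macro-step 4 = 2

macro 1: S0 reads c0=-3 → after 2×micro: -6; S1 reads c0=-6 → after 3×micro: 2 ⇒ (c0=-6, c1=2)
macro 2: S0 reads c0=-6 → after 2×micro: -12; S1 reads c0=-12 → after 3×micro: 2 ⇒ (c0=-12, c1=2)
macro 3: S0 reads c0=-12 → after 2×micro: -24; S1 reads c0=-24 → after 3×micro: 2 ⇒ (c0=-24, c1=2)
macro 4: S0 reads c0=-24 → after 2×micro: -48; S1 reads c0=-48 → after 3×micro: 2 ⇒ (c0=-48, c1=2)
macro 5: S0 reads c0=-48 → after 2×micro: -96; S1 reads c0=-96 → after 3×micro: 2 ⇒ (c0=-96, c1=2)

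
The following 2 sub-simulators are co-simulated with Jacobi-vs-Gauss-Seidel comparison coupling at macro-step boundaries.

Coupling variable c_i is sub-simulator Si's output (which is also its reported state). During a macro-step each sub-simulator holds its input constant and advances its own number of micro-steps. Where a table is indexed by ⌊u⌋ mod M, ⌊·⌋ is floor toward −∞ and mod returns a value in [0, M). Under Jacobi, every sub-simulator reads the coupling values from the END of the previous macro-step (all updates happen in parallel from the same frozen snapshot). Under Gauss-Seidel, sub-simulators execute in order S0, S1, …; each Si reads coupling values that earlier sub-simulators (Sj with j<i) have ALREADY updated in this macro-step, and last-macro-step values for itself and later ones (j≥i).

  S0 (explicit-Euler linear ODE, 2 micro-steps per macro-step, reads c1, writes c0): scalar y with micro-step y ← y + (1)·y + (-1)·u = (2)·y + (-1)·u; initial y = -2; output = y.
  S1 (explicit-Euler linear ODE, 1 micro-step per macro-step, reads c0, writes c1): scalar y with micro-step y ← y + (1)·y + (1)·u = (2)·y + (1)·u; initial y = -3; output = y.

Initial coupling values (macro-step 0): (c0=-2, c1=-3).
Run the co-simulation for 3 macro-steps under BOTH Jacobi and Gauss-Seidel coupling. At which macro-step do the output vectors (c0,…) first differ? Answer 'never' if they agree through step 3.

first divergence at macro-step: 1

[Jacobi] macro 1: S0 reads c1=-3 → after 2×micro: 1; S1 reads c0=-2 → after 1×micro: -8 ⇒ (c0=1, c1=-8)
[Jacobi] macro 2: S0 reads c1=-8 → after 2×micro: 28; S1 reads c0=1 → after 1×micro: -15 ⇒ (c0=28, c1=-15)
[Jacobi] macro 3: S0 reads c1=-15 → after 2×micro: 157; S1 reads c0=28 → after 1×micro: -2 ⇒ (c0=157, c1=-2)
[Gauss-Seidel] macro 1: S0 reads c1=-3 → after 2×micro: 1; S1 reads c0=1 → after 1×micro: -5 ⇒ (c0=1, c1=-5)
[Gauss-Seidel] macro 2: S0 reads c1=-5 → after 2×micro: 19; S1 reads c0=19 → after 1×micro: 9 ⇒ (c0=19, c1=9)
[Gauss-Seidel] macro 3: S0 reads c1=9 → after 2×micro: 49; S1 reads c0=49 → after 1×micro: 67 ⇒ (c0=49, c1=67)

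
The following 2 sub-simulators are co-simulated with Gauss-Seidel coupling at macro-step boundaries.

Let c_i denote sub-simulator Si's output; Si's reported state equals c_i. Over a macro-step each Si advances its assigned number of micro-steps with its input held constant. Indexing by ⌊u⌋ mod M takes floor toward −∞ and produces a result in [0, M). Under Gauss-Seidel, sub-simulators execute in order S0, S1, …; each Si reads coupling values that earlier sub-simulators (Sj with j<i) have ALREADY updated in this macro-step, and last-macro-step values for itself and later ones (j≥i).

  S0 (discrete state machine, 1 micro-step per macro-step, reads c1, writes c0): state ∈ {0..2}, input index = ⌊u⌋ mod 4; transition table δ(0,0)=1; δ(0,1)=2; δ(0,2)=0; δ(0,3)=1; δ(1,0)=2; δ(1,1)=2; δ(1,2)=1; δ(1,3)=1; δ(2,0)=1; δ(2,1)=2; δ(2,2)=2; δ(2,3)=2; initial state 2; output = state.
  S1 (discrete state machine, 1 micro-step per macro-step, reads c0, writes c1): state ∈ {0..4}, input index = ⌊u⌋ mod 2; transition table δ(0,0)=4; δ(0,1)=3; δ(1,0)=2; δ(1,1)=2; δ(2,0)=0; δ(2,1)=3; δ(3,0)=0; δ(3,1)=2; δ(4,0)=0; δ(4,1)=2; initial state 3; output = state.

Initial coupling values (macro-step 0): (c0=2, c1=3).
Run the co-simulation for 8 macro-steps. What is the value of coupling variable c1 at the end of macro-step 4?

macro 1: S0 reads c1=3 → after 1×micro: 2; S1 reads c0=2 → after 1×micro: 0 ⇒ (c0=2, c1=0)
macro 2: S0 reads c1=0 → after 1×micro: 1; S1 reads c0=1 → after 1×micro: 3 ⇒ (c0=1, c1=3)
macro 3: S0 reads c1=3 → after 1×micro: 1; S1 reads c0=1 → after 1×micro: 2 ⇒ (c0=1, c1=2)
macro 4: S0 reads c1=2 → after 1×micro: 1; S1 reads c0=1 → after 1×micro: 3 ⇒ (c0=1, c1=3)
macro 5: S0 reads c1=3 → after 1×micro: 1; S1 reads c0=1 → after 1×micro: 2 ⇒ (c0=1, c1=2)
macro 6: S0 reads c1=2 → after 1×micro: 1; S1 reads c0=1 → after 1×micro: 3 ⇒ (c0=1, c1=3)
macro 7: S0 reads c1=3 → after 1×micro: 1; S1 reads c0=1 → after 1×micro: 2 ⇒ (c0=1, c1=2)
macro 8: S0 reads c1=2 → after 1×micro: 1; S1 reads c0=1 → after 1×micro: 3 ⇒ (c0=1, c1=3)

c1 at macro-step 4 = 3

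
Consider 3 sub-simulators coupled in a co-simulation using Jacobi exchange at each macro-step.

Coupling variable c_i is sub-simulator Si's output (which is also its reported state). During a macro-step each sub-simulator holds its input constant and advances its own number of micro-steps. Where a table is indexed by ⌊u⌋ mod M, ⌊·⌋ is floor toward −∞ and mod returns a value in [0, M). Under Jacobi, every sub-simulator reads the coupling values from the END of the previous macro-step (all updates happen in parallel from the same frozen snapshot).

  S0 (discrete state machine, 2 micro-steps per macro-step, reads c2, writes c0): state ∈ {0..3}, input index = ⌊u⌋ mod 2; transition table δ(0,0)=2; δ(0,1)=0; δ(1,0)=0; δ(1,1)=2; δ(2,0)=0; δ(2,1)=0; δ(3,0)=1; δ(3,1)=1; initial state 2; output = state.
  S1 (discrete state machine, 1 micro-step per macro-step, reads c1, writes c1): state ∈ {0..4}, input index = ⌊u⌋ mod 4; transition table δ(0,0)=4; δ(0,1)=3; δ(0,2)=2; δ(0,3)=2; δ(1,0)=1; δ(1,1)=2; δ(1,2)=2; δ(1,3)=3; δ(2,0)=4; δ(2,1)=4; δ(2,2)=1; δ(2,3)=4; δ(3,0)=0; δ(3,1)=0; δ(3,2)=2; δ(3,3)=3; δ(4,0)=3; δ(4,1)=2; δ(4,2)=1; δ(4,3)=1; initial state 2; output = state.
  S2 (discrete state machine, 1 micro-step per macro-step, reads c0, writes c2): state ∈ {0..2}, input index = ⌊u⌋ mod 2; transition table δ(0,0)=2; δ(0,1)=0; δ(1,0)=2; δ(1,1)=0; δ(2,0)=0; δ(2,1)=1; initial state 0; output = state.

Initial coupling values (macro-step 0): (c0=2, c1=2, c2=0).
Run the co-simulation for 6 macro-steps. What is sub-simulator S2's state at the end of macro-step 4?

S2 state at macro-step 4 = 0

macro 1: S0 reads c2=0 → after 2×micro: 2; S1 reads c1=2 → after 1×micro: 1; S2 reads c0=2 → after 1×micro: 2 ⇒ (c0=2, c1=1, c2=2)
macro 2: S0 reads c2=2 → after 2×micro: 2; S1 reads c1=1 → after 1×micro: 2; S2 reads c0=2 → after 1×micro: 0 ⇒ (c0=2, c1=2, c2=0)
macro 3: S0 reads c2=0 → after 2×micro: 2; S1 reads c1=2 → after 1×micro: 1; S2 reads c0=2 → after 1×micro: 2 ⇒ (c0=2, c1=1, c2=2)
macro 4: S0 reads c2=2 → after 2×micro: 2; S1 reads c1=1 → after 1×micro: 2; S2 reads c0=2 → after 1×micro: 0 ⇒ (c0=2, c1=2, c2=0)
macro 5: S0 reads c2=0 → after 2×micro: 2; S1 reads c1=2 → after 1×micro: 1; S2 reads c0=2 → after 1×micro: 2 ⇒ (c0=2, c1=1, c2=2)
macro 6: S0 reads c2=2 → after 2×micro: 2; S1 reads c1=1 → after 1×micro: 2; S2 reads c0=2 → after 1×micro: 0 ⇒ (c0=2, c1=2, c2=0)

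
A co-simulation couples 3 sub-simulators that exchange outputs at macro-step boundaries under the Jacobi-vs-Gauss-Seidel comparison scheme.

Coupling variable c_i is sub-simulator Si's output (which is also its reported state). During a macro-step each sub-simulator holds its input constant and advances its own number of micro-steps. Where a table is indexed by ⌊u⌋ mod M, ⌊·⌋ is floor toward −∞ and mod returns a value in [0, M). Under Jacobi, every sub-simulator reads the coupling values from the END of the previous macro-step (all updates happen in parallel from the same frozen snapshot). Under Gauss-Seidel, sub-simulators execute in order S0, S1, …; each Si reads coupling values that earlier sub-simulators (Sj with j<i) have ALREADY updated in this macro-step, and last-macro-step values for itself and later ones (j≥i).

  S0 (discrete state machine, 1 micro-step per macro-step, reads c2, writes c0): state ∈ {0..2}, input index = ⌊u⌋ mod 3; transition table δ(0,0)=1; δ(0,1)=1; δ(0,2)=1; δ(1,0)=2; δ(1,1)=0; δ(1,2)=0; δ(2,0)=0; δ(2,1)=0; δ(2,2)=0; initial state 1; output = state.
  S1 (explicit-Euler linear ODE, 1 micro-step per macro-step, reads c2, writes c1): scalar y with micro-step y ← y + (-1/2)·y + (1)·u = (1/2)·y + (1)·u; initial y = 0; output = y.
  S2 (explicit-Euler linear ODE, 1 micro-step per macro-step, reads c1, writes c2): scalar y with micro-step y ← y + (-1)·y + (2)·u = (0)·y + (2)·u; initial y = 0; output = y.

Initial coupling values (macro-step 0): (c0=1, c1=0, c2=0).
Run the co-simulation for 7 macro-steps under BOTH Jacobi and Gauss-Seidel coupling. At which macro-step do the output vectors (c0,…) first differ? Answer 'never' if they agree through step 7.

first divergence at macro-step: never

[Jacobi] macro 1: S0 reads c2=0 → after 1×micro: 2; S1 reads c2=0 → after 1×micro: 0; S2 reads c1=0 → after 1×micro: 0 ⇒ (c0=2, c1=0, c2=0)
[Jacobi] macro 2: S0 reads c2=0 → after 1×micro: 0; S1 reads c2=0 → after 1×micro: 0; S2 reads c1=0 → after 1×micro: 0 ⇒ (c0=0, c1=0, c2=0)
[Jacobi] macro 3: S0 reads c2=0 → after 1×micro: 1; S1 reads c2=0 → after 1×micro: 0; S2 reads c1=0 → after 1×micro: 0 ⇒ (c0=1, c1=0, c2=0)
[Jacobi] macro 4: S0 reads c2=0 → after 1×micro: 2; S1 reads c2=0 → after 1×micro: 0; S2 reads c1=0 → after 1×micro: 0 ⇒ (c0=2, c1=0, c2=0)
[Jacobi] macro 5: S0 reads c2=0 → after 1×micro: 0; S1 reads c2=0 → after 1×micro: 0; S2 reads c1=0 → after 1×micro: 0 ⇒ (c0=0, c1=0, c2=0)
[Jacobi] macro 6: S0 reads c2=0 → after 1×micro: 1; S1 reads c2=0 → after 1×micro: 0; S2 reads c1=0 → after 1×micro: 0 ⇒ (c0=1, c1=0, c2=0)
[Jacobi] macro 7: S0 reads c2=0 → after 1×micro: 2; S1 reads c2=0 → after 1×micro: 0; S2 reads c1=0 → after 1×micro: 0 ⇒ (c0=2, c1=0, c2=0)
[Gauss-Seidel] macro 1: S0 reads c2=0 → after 1×micro: 2; S1 reads c2=0 → after 1×micro: 0; S2 reads c1=0 → after 1×micro: 0 ⇒ (c0=2, c1=0, c2=0)
[Gauss-Seidel] macro 2: S0 reads c2=0 → after 1×micro: 0; S1 reads c2=0 → after 1×micro: 0; S2 reads c1=0 → after 1×micro: 0 ⇒ (c0=0, c1=0, c2=0)
[Gauss-Seidel] macro 3: S0 reads c2=0 → after 1×micro: 1; S1 reads c2=0 → after 1×micro: 0; S2 reads c1=0 → after 1×micro: 0 ⇒ (c0=1, c1=0, c2=0)
[Gauss-Seidel] macro 4: S0 reads c2=0 → after 1×micro: 2; S1 reads c2=0 → after 1×micro: 0; S2 reads c1=0 → after 1×micro: 0 ⇒ (c0=2, c1=0, c2=0)
[Gauss-Seidel] macro 5: S0 reads c2=0 → after 1×micro: 0; S1 reads c2=0 → after 1×micro: 0; S2 reads c1=0 → after 1×micro: 0 ⇒ (c0=0, c1=0, c2=0)
[Gauss-Seidel] macro 6: S0 reads c2=0 → after 1×micro: 1; S1 reads c2=0 → after 1×micro: 0; S2 reads c1=0 → after 1×micro: 0 ⇒ (c0=1, c1=0, c2=0)
[Gauss-Seidel] macro 7: S0 reads c2=0 → after 1×micro: 2; S1 reads c2=0 → after 1×micro: 0; S2 reads c1=0 → after 1×micro: 0 ⇒ (c0=2, c1=0, c2=0)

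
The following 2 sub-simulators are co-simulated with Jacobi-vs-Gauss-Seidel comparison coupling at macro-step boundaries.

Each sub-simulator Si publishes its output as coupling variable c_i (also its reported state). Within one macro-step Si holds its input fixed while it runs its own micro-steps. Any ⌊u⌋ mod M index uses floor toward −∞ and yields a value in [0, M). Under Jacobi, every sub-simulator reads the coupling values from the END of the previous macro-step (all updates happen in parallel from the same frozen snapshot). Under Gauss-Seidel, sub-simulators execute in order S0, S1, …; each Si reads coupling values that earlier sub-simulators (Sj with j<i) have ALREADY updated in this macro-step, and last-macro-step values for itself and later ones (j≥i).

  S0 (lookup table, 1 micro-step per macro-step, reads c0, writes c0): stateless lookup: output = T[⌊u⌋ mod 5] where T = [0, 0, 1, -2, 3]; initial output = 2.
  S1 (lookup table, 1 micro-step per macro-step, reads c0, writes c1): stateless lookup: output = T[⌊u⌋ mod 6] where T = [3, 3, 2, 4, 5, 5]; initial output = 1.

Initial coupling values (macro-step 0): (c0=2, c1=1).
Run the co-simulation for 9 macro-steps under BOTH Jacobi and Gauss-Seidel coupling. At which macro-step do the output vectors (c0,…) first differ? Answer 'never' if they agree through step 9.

first divergence at macro-step: 1

[Jacobi] macro 1: S0 reads c0=2 → after 1×micro: 1; S1 reads c0=2 → after 1×micro: 2 ⇒ (c0=1, c1=2)
[Jacobi] macro 2: S0 reads c0=1 → after 1×micro: 0; S1 reads c0=1 → after 1×micro: 3 ⇒ (c0=0, c1=3)
[Jacobi] macro 3: S0 reads c0=0 → after 1×micro: 0; S1 reads c0=0 → after 1×micro: 3 ⇒ (c0=0, c1=3)
[Jacobi] macro 4: S0 reads c0=0 → after 1×micro: 0; S1 reads c0=0 → after 1×micro: 3 ⇒ (c0=0, c1=3)
[Jacobi] macro 5: S0 reads c0=0 → after 1×micro: 0; S1 reads c0=0 → after 1×micro: 3 ⇒ (c0=0, c1=3)
[Jacobi] macro 6: S0 reads c0=0 → after 1×micro: 0; S1 reads c0=0 → after 1×micro: 3 ⇒ (c0=0, c1=3)
[Jacobi] macro 7: S0 reads c0=0 → after 1×micro: 0; S1 reads c0=0 → after 1×micro: 3 ⇒ (c0=0, c1=3)
[Jacobi] macro 8: S0 reads c0=0 → after 1×micro: 0; S1 reads c0=0 → after 1×micro: 3 ⇒ (c0=0, c1=3)
[Jacobi] macro 9: S0 reads c0=0 → after 1×micro: 0; S1 reads c0=0 → after 1×micro: 3 ⇒ (c0=0, c1=3)
[Gauss-Seidel] macro 1: S0 reads c0=2 → after 1×micro: 1; S1 reads c0=1 → after 1×micro: 3 ⇒ (c0=1, c1=3)
[Gauss-Seidel] macro 2: S0 reads c0=1 → after 1×micro: 0; S1 reads c0=0 → after 1×micro: 3 ⇒ (c0=0, c1=3)
[Gauss-Seidel] macro 3: S0 reads c0=0 → after 1×micro: 0; S1 reads c0=0 → after 1×micro: 3 ⇒ (c0=0, c1=3)
[Gauss-Seidel] macro 4: S0 reads c0=0 → after 1×micro: 0; S1 reads c0=0 → after 1×micro: 3 ⇒ (c0=0, c1=3)
[Gauss-Seidel] macro 5: S0 reads c0=0 → after 1×micro: 0; S1 reads c0=0 → after 1×micro: 3 ⇒ (c0=0, c1=3)
[Gauss-Seidel] macro 6: S0 reads c0=0 → after 1×micro: 0; S1 reads c0=0 → after 1×micro: 3 ⇒ (c0=0, c1=3)
[Gauss-Seidel] macro 7: S0 reads c0=0 → after 1×micro: 0; S1 reads c0=0 → after 1×micro: 3 ⇒ (c0=0, c1=3)
[Gauss-Seidel] macro 8: S0 reads c0=0 → after 1×micro: 0; S1 reads c0=0 → after 1×micro: 3 ⇒ (c0=0, c1=3)
[Gauss-Seidel] macro 9: S0 reads c0=0 → after 1×micro: 0; S1 reads c0=0 → after 1×micro: 3 ⇒ (c0=0, c1=3)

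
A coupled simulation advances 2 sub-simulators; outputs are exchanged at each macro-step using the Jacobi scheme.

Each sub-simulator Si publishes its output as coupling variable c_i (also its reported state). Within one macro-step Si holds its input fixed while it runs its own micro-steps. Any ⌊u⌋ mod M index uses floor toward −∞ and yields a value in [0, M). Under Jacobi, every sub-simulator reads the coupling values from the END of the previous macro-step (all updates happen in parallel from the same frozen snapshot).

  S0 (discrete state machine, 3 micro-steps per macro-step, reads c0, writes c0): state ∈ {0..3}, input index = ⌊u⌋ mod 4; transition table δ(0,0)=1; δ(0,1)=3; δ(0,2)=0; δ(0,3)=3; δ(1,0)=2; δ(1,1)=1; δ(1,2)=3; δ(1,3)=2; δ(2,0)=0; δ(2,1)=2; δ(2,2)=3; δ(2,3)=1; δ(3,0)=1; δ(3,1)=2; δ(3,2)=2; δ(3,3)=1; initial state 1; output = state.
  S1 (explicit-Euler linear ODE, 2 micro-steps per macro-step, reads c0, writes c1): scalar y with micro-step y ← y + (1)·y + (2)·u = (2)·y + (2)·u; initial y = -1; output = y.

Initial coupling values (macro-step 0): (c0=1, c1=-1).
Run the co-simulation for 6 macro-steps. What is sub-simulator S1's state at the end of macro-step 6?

macro 1: S0 reads c0=1 → after 3×micro: 1; S1 reads c0=1 → after 2×micro: 2 ⇒ (c0=1, c1=2)
macro 2: S0 reads c0=1 → after 3×micro: 1; S1 reads c0=1 → after 2×micro: 14 ⇒ (c0=1, c1=14)
macro 3: S0 reads c0=1 → after 3×micro: 1; S1 reads c0=1 → after 2×micro: 62 ⇒ (c0=1, c1=62)
macro 4: S0 reads c0=1 → after 3×micro: 1; S1 reads c0=1 → after 2×micro: 254 ⇒ (c0=1, c1=254)
macro 5: S0 reads c0=1 → after 3×micro: 1; S1 reads c0=1 → after 2×micro: 1022 ⇒ (c0=1, c1=1022)
macro 6: S0 reads c0=1 → after 3×micro: 1; S1 reads c0=1 → after 2×micro: 4094 ⇒ (c0=1, c1=4094)

S1 state at macro-step 6 = 4094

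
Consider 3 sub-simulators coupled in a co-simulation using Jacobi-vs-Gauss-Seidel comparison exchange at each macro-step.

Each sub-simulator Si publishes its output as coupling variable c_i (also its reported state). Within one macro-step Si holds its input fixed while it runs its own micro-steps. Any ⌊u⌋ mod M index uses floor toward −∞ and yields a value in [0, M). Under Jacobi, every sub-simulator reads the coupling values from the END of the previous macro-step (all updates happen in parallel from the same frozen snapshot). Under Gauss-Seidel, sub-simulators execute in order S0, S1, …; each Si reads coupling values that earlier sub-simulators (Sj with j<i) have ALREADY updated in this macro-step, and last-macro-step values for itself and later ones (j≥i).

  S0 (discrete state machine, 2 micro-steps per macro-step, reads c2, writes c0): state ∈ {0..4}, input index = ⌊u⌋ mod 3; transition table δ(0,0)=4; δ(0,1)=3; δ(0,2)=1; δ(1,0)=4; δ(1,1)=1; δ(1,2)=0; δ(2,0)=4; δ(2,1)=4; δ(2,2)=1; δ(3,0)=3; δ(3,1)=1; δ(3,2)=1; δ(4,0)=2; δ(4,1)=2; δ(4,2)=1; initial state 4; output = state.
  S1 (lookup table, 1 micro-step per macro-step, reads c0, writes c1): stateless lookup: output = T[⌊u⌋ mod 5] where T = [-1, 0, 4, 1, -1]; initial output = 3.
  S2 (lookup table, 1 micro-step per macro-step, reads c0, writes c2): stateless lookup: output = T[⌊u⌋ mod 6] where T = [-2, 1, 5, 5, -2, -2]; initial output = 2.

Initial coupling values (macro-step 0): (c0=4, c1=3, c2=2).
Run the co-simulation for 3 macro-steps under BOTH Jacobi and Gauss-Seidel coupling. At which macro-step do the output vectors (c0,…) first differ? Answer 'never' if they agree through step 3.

first divergence at macro-step: 2

[Jacobi] macro 1: S0 reads c2=2 → after 2×micro: 0; S1 reads c0=4 → after 1×micro: -1; S2 reads c0=4 → after 1×micro: -2 ⇒ (c0=0, c1=-1, c2=-2)
[Jacobi] macro 2: S0 reads c2=-2 → after 2×micro: 1; S1 reads c0=0 → after 1×micro: -1; S2 reads c0=0 → after 1×micro: -2 ⇒ (c0=1, c1=-1, c2=-2)
[Jacobi] macro 3: S0 reads c2=-2 → after 2×micro: 1; S1 reads c0=1 → after 1×micro: 0; S2 reads c0=1 → after 1×micro: 1 ⇒ (c0=1, c1=0, c2=1)
[Gauss-Seidel] macro 1: S0 reads c2=2 → after 2×micro: 0; S1 reads c0=0 → after 1×micro: -1; S2 reads c0=0 → after 1×micro: -2 ⇒ (c0=0, c1=-1, c2=-2)
[Gauss-Seidel] macro 2: S0 reads c2=-2 → after 2×micro: 1; S1 reads c0=1 → after 1×micro: 0; S2 reads c0=1 → after 1×micro: 1 ⇒ (c0=1, c1=0, c2=1)
[Gauss-Seidel] macro 3: S0 reads c2=1 → after 2×micro: 1; S1 reads c0=1 → after 1×micro: 0; S2 reads c0=1 → after 1×micro: 1 ⇒ (c0=1, c1=0, c2=1)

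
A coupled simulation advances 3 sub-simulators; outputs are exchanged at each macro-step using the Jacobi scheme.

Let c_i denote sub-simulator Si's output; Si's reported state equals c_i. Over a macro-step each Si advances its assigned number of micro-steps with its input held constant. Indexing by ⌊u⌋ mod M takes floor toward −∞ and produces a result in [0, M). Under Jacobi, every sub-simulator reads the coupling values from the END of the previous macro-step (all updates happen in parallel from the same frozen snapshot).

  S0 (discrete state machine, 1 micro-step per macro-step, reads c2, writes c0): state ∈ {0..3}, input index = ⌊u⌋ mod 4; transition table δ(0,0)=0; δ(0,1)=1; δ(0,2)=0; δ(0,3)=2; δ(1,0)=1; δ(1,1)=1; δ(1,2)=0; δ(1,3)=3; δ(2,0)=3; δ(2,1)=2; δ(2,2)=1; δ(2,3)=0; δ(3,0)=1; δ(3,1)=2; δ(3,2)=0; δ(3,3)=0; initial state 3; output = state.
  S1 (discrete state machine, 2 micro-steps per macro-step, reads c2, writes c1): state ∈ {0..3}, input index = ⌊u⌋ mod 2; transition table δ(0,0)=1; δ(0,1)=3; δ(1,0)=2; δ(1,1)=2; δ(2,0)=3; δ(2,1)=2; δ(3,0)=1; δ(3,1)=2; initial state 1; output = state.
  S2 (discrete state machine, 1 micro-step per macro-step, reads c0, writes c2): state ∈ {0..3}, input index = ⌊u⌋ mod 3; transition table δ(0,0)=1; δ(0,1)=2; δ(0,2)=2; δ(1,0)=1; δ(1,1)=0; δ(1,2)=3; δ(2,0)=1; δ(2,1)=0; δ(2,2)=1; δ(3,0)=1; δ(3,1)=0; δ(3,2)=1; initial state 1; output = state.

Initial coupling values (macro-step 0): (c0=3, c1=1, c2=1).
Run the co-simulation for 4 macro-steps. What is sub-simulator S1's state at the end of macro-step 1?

macro 1: S0 reads c2=1 → after 1×micro: 2; S1 reads c2=1 → after 2×micro: 2; S2 reads c0=3 → after 1×micro: 1 ⇒ (c0=2, c1=2, c2=1)
macro 2: S0 reads c2=1 → after 1×micro: 2; S1 reads c2=1 → after 2×micro: 2; S2 reads c0=2 → after 1×micro: 3 ⇒ (c0=2, c1=2, c2=3)
macro 3: S0 reads c2=3 → after 1×micro: 0; S1 reads c2=3 → after 2×micro: 2; S2 reads c0=2 → after 1×micro: 1 ⇒ (c0=0, c1=2, c2=1)
macro 4: S0 reads c2=1 → after 1×micro: 1; S1 reads c2=1 → after 2×micro: 2; S2 reads c0=0 → after 1×micro: 1 ⇒ (c0=1, c1=2, c2=1)

S1 state at macro-step 1 = 2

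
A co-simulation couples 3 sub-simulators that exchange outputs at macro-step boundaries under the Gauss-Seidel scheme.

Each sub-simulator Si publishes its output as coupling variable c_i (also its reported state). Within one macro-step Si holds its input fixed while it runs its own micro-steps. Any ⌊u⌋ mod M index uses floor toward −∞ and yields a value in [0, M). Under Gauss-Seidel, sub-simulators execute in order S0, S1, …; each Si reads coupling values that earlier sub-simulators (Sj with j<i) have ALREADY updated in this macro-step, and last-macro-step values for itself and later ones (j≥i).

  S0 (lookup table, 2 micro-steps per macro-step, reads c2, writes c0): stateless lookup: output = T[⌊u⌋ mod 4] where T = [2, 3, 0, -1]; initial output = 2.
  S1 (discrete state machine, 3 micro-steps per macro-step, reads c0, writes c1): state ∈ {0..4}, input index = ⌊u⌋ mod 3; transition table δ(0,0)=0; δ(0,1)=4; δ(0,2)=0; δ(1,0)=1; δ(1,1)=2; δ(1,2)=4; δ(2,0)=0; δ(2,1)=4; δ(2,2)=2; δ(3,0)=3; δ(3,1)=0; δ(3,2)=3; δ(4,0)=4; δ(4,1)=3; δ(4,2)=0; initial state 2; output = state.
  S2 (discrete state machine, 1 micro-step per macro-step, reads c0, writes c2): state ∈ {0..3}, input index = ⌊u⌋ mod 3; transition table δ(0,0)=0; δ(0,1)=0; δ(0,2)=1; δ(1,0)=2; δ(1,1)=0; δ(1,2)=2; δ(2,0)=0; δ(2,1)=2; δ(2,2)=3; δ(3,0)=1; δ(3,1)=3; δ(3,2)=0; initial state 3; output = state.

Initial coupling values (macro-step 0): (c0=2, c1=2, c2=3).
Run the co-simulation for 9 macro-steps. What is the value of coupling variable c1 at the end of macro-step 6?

macro 1: S0 reads c2=3 → after 2×micro: -1; S1 reads c0=-1 → after 3×micro: 2; S2 reads c0=-1 → after 1×micro: 0 ⇒ (c0=-1, c1=2, c2=0)
macro 2: S0 reads c2=0 → after 2×micro: 2; S1 reads c0=2 → after 3×micro: 2; S2 reads c0=2 → after 1×micro: 1 ⇒ (c0=2, c1=2, c2=1)
macro 3: S0 reads c2=1 → after 2×micro: 3; S1 reads c0=3 → after 3×micro: 0; S2 reads c0=3 → after 1×micro: 2 ⇒ (c0=3, c1=0, c2=2)
macro 4: S0 reads c2=2 → after 2×micro: 0; S1 reads c0=0 → after 3×micro: 0; S2 reads c0=0 → after 1×micro: 0 ⇒ (c0=0, c1=0, c2=0)
macro 5: S0 reads c2=0 → after 2×micro: 2; S1 reads c0=2 → after 3×micro: 0; S2 reads c0=2 → after 1×micro: 1 ⇒ (c0=2, c1=0, c2=1)
macro 6: S0 reads c2=1 → after 2×micro: 3; S1 reads c0=3 → after 3×micro: 0; S2 reads c0=3 → after 1×micro: 2 ⇒ (c0=3, c1=0, c2=2)
macro 7: S0 reads c2=2 → after 2×micro: 0; S1 reads c0=0 → after 3×micro: 0; S2 reads c0=0 → after 1×micro: 0 ⇒ (c0=0, c1=0, c2=0)
macro 8: S0 reads c2=0 → after 2×micro: 2; S1 reads c0=2 → after 3×micro: 0; S2 reads c0=2 → after 1×micro: 1 ⇒ (c0=2, c1=0, c2=1)
macro 9: S0 reads c2=1 → after 2×micro: 3; S1 reads c0=3 → after 3×micro: 0; S2 reads c0=3 → after 1×micro: 2 ⇒ (c0=3, c1=0, c2=2)

c1 at macro-step 6 = 0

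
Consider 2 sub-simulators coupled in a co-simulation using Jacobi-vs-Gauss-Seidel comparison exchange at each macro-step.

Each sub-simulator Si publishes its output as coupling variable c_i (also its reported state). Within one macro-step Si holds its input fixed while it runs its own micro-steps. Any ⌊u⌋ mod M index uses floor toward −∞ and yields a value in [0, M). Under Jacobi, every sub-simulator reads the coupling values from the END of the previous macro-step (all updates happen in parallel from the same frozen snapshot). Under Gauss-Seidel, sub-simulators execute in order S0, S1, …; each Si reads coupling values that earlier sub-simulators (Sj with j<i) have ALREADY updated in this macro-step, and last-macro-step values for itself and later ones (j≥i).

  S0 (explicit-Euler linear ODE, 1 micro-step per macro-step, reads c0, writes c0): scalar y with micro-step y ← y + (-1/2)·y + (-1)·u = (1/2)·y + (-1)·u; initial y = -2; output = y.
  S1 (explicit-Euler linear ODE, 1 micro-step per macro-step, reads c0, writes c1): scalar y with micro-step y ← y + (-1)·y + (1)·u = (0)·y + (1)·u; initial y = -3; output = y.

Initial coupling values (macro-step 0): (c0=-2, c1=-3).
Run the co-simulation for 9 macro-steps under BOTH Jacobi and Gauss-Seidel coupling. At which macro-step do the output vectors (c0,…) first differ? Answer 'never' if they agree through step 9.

first divergence at macro-step: 1

[Jacobi] macro 1: S0 reads c0=-2 → after 1×micro: 1; S1 reads c0=-2 → after 1×micro: -2 ⇒ (c0=1, c1=-2)
[Jacobi] macro 2: S0 reads c0=1 → after 1×micro: -1/2; S1 reads c0=1 → after 1×micro: 1 ⇒ (c0=-1/2, c1=1)
[Jacobi] macro 3: S0 reads c0=-1/2 → after 1×micro: 1/4; S1 reads c0=-1/2 → after 1×micro: -1/2 ⇒ (c0=1/4, c1=-1/2)
[Jacobi] macro 4: S0 reads c0=1/4 → after 1×micro: -1/8; S1 reads c0=1/4 → after 1×micro: 1/4 ⇒ (c0=-1/8, c1=1/4)
[Jacobi] macro 5: S0 reads c0=-1/8 → after 1×micro: 1/16; S1 reads c0=-1/8 → after 1×micro: -1/8 ⇒ (c0=1/16, c1=-1/8)
[Jacobi] macro 6: S0 reads c0=1/16 → after 1×micro: -1/32; S1 reads c0=1/16 → after 1×micro: 1/16 ⇒ (c0=-1/32, c1=1/16)
[Jacobi] macro 7: S0 reads c0=-1/32 → after 1×micro: 1/64; S1 reads c0=-1/32 → after 1×micro: -1/32 ⇒ (c0=1/64, c1=-1/32)
[Jacobi] macro 8: S0 reads c0=1/64 → after 1×micro: -1/128; S1 reads c0=1/64 → after 1×micro: 1/64 ⇒ (c0=-1/128, c1=1/64)
[Jacobi] macro 9: S0 reads c0=-1/128 → after 1×micro: 1/256; S1 reads c0=-1/128 → after 1×micro: -1/128 ⇒ (c0=1/256, c1=-1/128)
[Gauss-Seidel] macro 1: S0 reads c0=-2 → after 1×micro: 1; S1 reads c0=1 → after 1×micro: 1 ⇒ (c0=1, c1=1)
[Gauss-Seidel] macro 2: S0 reads c0=1 → after 1×micro: -1/2; S1 reads c0=-1/2 → after 1×micro: -1/2 ⇒ (c0=-1/2, c1=-1/2)
[Gauss-Seidel] macro 3: S0 reads c0=-1/2 → after 1×micro: 1/4; S1 reads c0=1/4 → after 1×micro: 1/4 ⇒ (c0=1/4, c1=1/4)
[Gauss-Seidel] macro 4: S0 reads c0=1/4 → after 1×micro: -1/8; S1 reads c0=-1/8 → after 1×micro: -1/8 ⇒ (c0=-1/8, c1=-1/8)
[Gauss-Seidel] macro 5: S0 reads c0=-1/8 → after 1×micro: 1/16; S1 reads c0=1/16 → after 1×micro: 1/16 ⇒ (c0=1/16, c1=1/16)
[Gauss-Seidel] macro 6: S0 reads c0=1/16 → after 1×micro: -1/32; S1 reads c0=-1/32 → after 1×micro: -1/32 ⇒ (c0=-1/32, c1=-1/32)
[Gauss-Seidel] macro 7: S0 reads c0=-1/32 → after 1×micro: 1/64; S1 reads c0=1/64 → after 1×micro: 1/64 ⇒ (c0=1/64, c1=1/64)
[Gauss-Seidel] macro 8: S0 reads c0=1/64 → after 1×micro: -1/128; S1 reads c0=-1/128 → after 1×micro: -1/128 ⇒ (c0=-1/128, c1=-1/128)
[Gauss-Seidel] macro 9: S0 reads c0=-1/128 → after 1×micro: 1/256; S1 reads c0=1/256 → after 1×micro: 1/256 ⇒ (c0=1/256, c1=1/256)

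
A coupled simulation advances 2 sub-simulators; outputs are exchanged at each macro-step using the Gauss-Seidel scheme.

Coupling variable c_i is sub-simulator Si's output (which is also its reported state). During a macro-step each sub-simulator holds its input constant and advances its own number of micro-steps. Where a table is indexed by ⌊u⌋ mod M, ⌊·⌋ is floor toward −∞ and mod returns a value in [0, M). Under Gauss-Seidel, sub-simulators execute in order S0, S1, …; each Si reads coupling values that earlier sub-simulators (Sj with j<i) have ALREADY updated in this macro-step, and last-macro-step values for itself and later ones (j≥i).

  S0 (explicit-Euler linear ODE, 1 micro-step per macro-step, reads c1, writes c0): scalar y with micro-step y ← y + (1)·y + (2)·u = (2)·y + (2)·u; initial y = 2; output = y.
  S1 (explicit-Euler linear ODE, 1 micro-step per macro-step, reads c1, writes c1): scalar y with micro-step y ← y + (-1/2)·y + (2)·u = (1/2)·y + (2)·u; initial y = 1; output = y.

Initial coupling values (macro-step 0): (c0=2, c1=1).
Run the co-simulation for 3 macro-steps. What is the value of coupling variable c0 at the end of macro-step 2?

macro 1: S0 reads c1=1 → after 1×micro: 6; S1 reads c1=1 → after 1×micro: 5/2 ⇒ (c0=6, c1=5/2)
macro 2: S0 reads c1=5/2 → after 1×micro: 17; S1 reads c1=5/2 → after 1×micro: 25/4 ⇒ (c0=17, c1=25/4)
macro 3: S0 reads c1=25/4 → after 1×micro: 93/2; S1 reads c1=25/4 → after 1×micro: 125/8 ⇒ (c0=93/2, c1=125/8)

c0 at macro-step 2 = 17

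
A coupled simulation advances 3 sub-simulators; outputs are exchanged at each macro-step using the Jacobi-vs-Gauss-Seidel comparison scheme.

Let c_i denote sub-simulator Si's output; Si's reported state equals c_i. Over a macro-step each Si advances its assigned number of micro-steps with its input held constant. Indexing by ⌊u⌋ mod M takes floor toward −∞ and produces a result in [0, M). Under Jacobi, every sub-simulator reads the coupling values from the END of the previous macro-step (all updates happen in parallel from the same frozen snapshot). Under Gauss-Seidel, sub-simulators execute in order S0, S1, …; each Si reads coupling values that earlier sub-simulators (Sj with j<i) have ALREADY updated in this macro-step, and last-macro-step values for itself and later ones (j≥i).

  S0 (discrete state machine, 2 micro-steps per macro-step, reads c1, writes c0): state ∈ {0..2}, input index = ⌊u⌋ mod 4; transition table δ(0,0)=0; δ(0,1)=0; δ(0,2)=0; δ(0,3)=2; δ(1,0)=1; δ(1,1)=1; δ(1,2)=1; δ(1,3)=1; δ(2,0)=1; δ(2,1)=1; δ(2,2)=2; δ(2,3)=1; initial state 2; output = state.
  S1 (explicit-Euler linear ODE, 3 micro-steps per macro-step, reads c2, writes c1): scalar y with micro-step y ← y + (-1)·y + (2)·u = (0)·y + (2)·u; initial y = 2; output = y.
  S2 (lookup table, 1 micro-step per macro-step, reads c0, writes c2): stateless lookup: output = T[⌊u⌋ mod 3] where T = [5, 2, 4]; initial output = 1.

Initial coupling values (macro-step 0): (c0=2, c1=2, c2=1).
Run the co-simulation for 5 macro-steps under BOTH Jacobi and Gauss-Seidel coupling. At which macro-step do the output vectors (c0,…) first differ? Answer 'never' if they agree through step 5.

[Jacobi] macro 1: S0 reads c1=2 → after 2×micro: 2; S1 reads c2=1 → after 3×micro: 2; S2 reads c0=2 → after 1×micro: 4 ⇒ (c0=2, c1=2, c2=4)
[Jacobi] macro 2: S0 reads c1=2 → after 2×micro: 2; S1 reads c2=4 → after 3×micro: 8; S2 reads c0=2 → after 1×micro: 4 ⇒ (c0=2, c1=8, c2=4)
[Jacobi] macro 3: S0 reads c1=8 → after 2×micro: 1; S1 reads c2=4 → after 3×micro: 8; S2 reads c0=2 → after 1×micro: 4 ⇒ (c0=1, c1=8, c2=4)
[Jacobi] macro 4: S0 reads c1=8 → after 2×micro: 1; S1 reads c2=4 → after 3×micro: 8; S2 reads c0=1 → after 1×micro: 2 ⇒ (c0=1, c1=8, c2=2)
[Jacobi] macro 5: S0 reads c1=8 → after 2×micro: 1; S1 reads c2=2 → after 3×micro: 4; S2 reads c0=1 → after 1×micro: 2 ⇒ (c0=1, c1=4, c2=2)
[Gauss-Seidel] macro 1: S0 reads c1=2 → after 2×micro: 2; S1 reads c2=1 → after 3×micro: 2; S2 reads c0=2 → after 1×micro: 4 ⇒ (c0=2, c1=2, c2=4)
[Gauss-Seidel] macro 2: S0 reads c1=2 → after 2×micro: 2; S1 reads c2=4 → after 3×micro: 8; S2 reads c0=2 → after 1×micro: 4 ⇒ (c0=2, c1=8, c2=4)
[Gauss-Seidel] macro 3: S0 reads c1=8 → after 2×micro: 1; S1 reads c2=4 → after 3×micro: 8; S2 reads c0=1 → after 1×micro: 2 ⇒ (c0=1, c1=8, c2=2)
[Gauss-Seidel] macro 4: S0 reads c1=8 → after 2×micro: 1; S1 reads c2=2 → after 3×micro: 4; S2 reads c0=1 → after 1×micro: 2 ⇒ (c0=1, c1=4, c2=2)
[Gauss-Seidel] macro 5: S0 reads c1=4 → after 2×micro: 1; S1 reads c2=2 → after 3×micro: 4; S2 reads c0=1 → after 1×micro: 2 ⇒ (c0=1, c1=4, c2=2)

first divergence at macro-step: 3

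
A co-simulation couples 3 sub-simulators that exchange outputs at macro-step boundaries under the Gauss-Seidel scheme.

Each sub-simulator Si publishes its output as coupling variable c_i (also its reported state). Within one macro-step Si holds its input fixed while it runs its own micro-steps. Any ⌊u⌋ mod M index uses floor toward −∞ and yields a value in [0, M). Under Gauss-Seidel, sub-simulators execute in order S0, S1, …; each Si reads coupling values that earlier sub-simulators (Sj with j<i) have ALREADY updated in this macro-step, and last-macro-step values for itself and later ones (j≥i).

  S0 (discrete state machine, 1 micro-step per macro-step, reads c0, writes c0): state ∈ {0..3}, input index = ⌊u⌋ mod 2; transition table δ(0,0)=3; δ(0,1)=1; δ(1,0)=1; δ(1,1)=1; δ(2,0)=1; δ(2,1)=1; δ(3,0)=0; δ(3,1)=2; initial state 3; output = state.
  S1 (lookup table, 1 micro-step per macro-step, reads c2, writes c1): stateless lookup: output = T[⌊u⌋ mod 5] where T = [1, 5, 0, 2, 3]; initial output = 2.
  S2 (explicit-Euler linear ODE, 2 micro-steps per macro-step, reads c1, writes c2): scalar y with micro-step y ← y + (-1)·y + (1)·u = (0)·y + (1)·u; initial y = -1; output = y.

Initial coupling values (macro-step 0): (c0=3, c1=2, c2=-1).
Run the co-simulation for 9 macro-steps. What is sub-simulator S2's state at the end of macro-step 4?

macro 1: S0 reads c0=3 → after 1×micro: 2; S1 reads c2=-1 → after 1×micro: 3; S2 reads c1=3 → after 2×micro: 3 ⇒ (c0=2, c1=3, c2=3)
macro 2: S0 reads c0=2 → after 1×micro: 1; S1 reads c2=3 → after 1×micro: 2; S2 reads c1=2 → after 2×micro: 2 ⇒ (c0=1, c1=2, c2=2)
macro 3: S0 reads c0=1 → after 1×micro: 1; S1 reads c2=2 → after 1×micro: 0; S2 reads c1=0 → after 2×micro: 0 ⇒ (c0=1, c1=0, c2=0)
macro 4: S0 reads c0=1 → after 1×micro: 1; S1 reads c2=0 → after 1×micro: 1; S2 reads c1=1 → after 2×micro: 1 ⇒ (c0=1, c1=1, c2=1)
macro 5: S0 reads c0=1 → after 1×micro: 1; S1 reads c2=1 → after 1×micro: 5; S2 reads c1=5 → after 2×micro: 5 ⇒ (c0=1, c1=5, c2=5)
macro 6: S0 reads c0=1 → after 1×micro: 1; S1 reads c2=5 → after 1×micro: 1; S2 reads c1=1 → after 2×micro: 1 ⇒ (c0=1, c1=1, c2=1)
macro 7: S0 reads c0=1 → after 1×micro: 1; S1 reads c2=1 → after 1×micro: 5; S2 reads c1=5 → after 2×micro: 5 ⇒ (c0=1, c1=5, c2=5)
macro 8: S0 reads c0=1 → after 1×micro: 1; S1 reads c2=5 → after 1×micro: 1; S2 reads c1=1 → after 2×micro: 1 ⇒ (c0=1, c1=1, c2=1)
macro 9: S0 reads c0=1 → after 1×micro: 1; S1 reads c2=1 → after 1×micro: 5; S2 reads c1=5 → after 2×micro: 5 ⇒ (c0=1, c1=5, c2=5)

S2 state at macro-step 4 = 1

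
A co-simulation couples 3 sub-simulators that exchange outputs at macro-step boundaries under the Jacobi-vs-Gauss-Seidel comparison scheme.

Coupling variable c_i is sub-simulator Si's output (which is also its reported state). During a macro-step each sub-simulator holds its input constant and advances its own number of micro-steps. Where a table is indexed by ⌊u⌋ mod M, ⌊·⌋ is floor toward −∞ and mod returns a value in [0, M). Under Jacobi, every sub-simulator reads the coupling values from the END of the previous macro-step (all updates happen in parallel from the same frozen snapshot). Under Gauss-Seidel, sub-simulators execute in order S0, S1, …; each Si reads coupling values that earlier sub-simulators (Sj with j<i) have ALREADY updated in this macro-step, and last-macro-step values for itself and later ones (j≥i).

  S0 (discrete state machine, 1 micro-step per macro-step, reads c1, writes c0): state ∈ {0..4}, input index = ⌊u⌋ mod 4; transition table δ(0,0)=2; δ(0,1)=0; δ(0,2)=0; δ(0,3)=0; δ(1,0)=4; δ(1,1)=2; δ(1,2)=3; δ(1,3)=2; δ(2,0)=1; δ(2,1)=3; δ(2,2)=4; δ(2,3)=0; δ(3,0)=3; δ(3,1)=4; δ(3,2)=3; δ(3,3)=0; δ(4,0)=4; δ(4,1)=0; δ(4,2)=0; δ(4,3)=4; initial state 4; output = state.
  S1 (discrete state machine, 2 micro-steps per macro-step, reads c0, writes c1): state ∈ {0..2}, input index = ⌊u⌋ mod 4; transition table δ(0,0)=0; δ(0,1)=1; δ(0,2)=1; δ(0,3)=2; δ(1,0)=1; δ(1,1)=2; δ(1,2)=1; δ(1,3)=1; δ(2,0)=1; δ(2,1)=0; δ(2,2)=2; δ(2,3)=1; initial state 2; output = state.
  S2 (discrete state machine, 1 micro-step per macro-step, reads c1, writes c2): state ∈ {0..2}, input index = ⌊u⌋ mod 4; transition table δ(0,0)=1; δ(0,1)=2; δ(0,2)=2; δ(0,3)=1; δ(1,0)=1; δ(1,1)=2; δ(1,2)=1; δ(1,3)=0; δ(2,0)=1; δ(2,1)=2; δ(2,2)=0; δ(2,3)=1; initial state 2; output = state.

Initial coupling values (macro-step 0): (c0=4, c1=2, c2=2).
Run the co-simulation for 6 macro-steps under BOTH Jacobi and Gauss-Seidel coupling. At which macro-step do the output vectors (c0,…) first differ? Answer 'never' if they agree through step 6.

[Jacobi] macro 1: S0 reads c1=2 → after 1×micro: 0; S1 reads c0=4 → after 2×micro: 1; S2 reads c1=2 → after 1×micro: 0 ⇒ (c0=0, c1=1, c2=0)
[Jacobi] macro 2: S0 reads c1=1 → after 1×micro: 0; S1 reads c0=0 → after 2×micro: 1; S2 reads c1=1 → after 1×micro: 2 ⇒ (c0=0, c1=1, c2=2)
[Jacobi] macro 3: S0 reads c1=1 → after 1×micro: 0; S1 reads c0=0 → after 2×micro: 1; S2 reads c1=1 → after 1×micro: 2 ⇒ (c0=0, c1=1, c2=2)
[Jacobi] macro 4: S0 reads c1=1 → after 1×micro: 0; S1 reads c0=0 → after 2×micro: 1; S2 reads c1=1 → after 1×micro: 2 ⇒ (c0=0, c1=1, c2=2)
[Jacobi] macro 5: S0 reads c1=1 → after 1×micro: 0; S1 reads c0=0 → after 2×micro: 1; S2 reads c1=1 → after 1×micro: 2 ⇒ (c0=0, c1=1, c2=2)
[Jacobi] macro 6: S0 reads c1=1 → after 1×micro: 0; S1 reads c0=0 → after 2×micro: 1; S2 reads c1=1 → after 1×micro: 2 ⇒ (c0=0, c1=1, c2=2)
[Gauss-Seidel] macro 1: S0 reads c1=2 → after 1×micro: 0; S1 reads c0=0 → after 2×micro: 1; S2 reads c1=1 → after 1×micro: 2 ⇒ (c0=0, c1=1, c2=2)
[Gauss-Seidel] macro 2: S0 reads c1=1 → after 1×micro: 0; S1 reads c0=0 → after 2×micro: 1; S2 reads c1=1 → after 1×micro: 2 ⇒ (c0=0, c1=1, c2=2)
[Gauss-Seidel] macro 3: S0 reads c1=1 → after 1×micro: 0; S1 reads c0=0 → after 2×micro: 1; S2 reads c1=1 → after 1×micro: 2 ⇒ (c0=0, c1=1, c2=2)
[Gauss-Seidel] macro 4: S0 reads c1=1 → after 1×micro: 0; S1 reads c0=0 → after 2×micro: 1; S2 reads c1=1 → after 1×micro: 2 ⇒ (c0=0, c1=1, c2=2)
[Gauss-Seidel] macro 5: S0 reads c1=1 → after 1×micro: 0; S1 reads c0=0 → after 2×micro: 1; S2 reads c1=1 → after 1×micro: 2 ⇒ (c0=0, c1=1, c2=2)
[Gauss-Seidel] macro 6: S0 reads c1=1 → after 1×micro: 0; S1 reads c0=0 → after 2×micro: 1; S2 reads c1=1 → after 1×micro: 2 ⇒ (c0=0, c1=1, c2=2)

first divergence at macro-step: 1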